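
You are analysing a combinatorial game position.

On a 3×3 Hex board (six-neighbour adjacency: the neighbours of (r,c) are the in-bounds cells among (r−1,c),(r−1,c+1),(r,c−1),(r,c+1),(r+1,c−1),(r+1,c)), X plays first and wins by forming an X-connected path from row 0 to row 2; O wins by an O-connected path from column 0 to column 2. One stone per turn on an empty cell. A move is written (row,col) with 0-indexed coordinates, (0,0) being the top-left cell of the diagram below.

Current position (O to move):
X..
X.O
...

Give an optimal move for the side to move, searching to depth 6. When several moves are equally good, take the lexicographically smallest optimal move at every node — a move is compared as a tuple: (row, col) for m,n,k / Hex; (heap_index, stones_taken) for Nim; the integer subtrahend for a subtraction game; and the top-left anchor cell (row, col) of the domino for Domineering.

O's best at [X../X.O/...]: (2,0)

[X../X.O/...] O move#1: (0,1):-1/XO./X.O/..., (0,2):-1/X.O/X.O/..., (1,1):-1/X../XOO/..., (2,0):+1/X../X.O/O..*, (2,1):-1/X../X.O/.O., (2,2):-1/X../X.O/..O
[X../X.O/O..] X move#2: (0,1):-1/XX./X.O/O..*, (0,2):-1/X.X/X.O/O.., (1,1):-1/X../XXO/O.., (2,1):-1/X../X.O/OX., (2,2):-1/X../X.O/O.X
[XX./X.O/O..] O move#3: (0,2):+1/XXO/X.O/O..*, (1,1):+1/XX./XOO/O.., (2,1):+1/XX./X.O/OO., (2,2):+1/XX./X.O/O.O
[XXO/X.O/O..] X move#4: (1,1):-1/XXO/XXO/O..*, (2,1):-1/XXO/X.O/OX., (2,2):-1/XXO/X.O/O.X
[XXO/XXO/O..] O move#5: (2,1):+1/XXO/XXO/OO.*, (2,2):-1/XXO/XXO/O.O
[XXO/XXO/OO.] end (terminal -1, X#6); searched X../X.O/... to 6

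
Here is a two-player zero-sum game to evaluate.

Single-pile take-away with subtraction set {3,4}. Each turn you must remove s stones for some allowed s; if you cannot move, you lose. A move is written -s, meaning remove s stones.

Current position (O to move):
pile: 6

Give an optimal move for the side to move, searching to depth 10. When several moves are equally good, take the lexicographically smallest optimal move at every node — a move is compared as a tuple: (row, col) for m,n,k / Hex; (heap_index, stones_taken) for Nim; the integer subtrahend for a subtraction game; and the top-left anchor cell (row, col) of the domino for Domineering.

p1 O@[6]: -3[3]-1 -4[2]+1*
p2 X@[2] terminal -1; root [6] d10

O's best at [6]: -4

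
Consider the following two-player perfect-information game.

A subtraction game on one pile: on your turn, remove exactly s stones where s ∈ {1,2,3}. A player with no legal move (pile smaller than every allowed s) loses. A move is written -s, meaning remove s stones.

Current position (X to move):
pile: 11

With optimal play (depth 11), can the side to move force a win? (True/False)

X winning at [11]: True

p1 X@[11]: -1[10]-1 -2[9]-1 -3[8]+1*
p2 O@[8]: -1[7]-1* -2[6]-1 -3[5]-1
p3 X@[7]: -1[6]-1 -2[5]-1 -3[4]+1*
p4 O@[4]: -1[3]-1* -2[2]-1 -3[1]-1
p5 X@[3]: -1[2]-1 -2[1]-1 -3[0]+1*
p6 O@[0] terminal -1; root [11] d11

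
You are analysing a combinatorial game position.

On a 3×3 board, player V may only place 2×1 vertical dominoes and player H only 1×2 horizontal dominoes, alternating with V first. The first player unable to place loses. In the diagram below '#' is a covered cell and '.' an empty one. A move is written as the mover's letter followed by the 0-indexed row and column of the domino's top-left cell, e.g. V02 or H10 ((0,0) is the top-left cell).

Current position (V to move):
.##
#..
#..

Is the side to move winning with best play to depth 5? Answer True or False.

V winning at [.##/#../#..]: True

p1 V@[.##/#../#..]: V11[.##/##./##.]+1* V12[.##/#.#/#.#]+1
p2 H@[.##/##./##.] terminal -1; root [.##/#../#..] d5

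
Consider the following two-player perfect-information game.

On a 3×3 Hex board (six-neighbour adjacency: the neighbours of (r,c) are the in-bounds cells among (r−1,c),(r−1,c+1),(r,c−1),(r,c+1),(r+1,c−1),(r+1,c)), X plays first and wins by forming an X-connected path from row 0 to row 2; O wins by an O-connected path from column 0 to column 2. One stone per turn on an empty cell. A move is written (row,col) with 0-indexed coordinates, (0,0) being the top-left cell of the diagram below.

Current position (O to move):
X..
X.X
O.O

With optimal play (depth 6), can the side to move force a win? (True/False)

O winning at [X../X.X/O.O]: True

ply 1, O at X../X.X/O.O | (0,1)=-1→XO./X.X/O.O; (0,2)=+1→X.O/X.X/O.O*; (1,1)=+1→X../XOX/O.O; (2,1)=+1→X../X.X/OOO
ply 2, X at X.O/X.X/O.O | (0,1)=-1→XXO/X.X/O.O*; (1,1)=-1→X.O/XXX/O.O; (2,1)=-1→X.O/X.X/OXO
ply 3, O at XXO/X.X/O.O | (1,1)=+1→XXO/XOX/O.O*; (2,1)=+1→XXO/X.X/OOO
ply 4: XXO/XOX/O.O is terminal -1 (X); from X../X.X/O.O depth 6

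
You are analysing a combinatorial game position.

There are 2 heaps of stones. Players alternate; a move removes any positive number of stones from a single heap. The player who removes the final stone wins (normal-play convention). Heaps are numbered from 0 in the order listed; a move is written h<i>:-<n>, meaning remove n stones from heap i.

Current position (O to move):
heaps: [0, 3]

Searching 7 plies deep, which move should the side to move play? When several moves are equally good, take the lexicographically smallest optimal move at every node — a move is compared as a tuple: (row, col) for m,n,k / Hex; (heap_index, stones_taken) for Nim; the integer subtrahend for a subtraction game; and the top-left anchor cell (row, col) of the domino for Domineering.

ply 1, O at (0,3) | h1:-1=-1→(0,2); h1:-2=-1→(0,1); h1:-3=+1→(0,0)*
ply 2: (0,0) is terminal -1 (X); from (0,3) depth 7

O's best at [(0,3)]: h1:-3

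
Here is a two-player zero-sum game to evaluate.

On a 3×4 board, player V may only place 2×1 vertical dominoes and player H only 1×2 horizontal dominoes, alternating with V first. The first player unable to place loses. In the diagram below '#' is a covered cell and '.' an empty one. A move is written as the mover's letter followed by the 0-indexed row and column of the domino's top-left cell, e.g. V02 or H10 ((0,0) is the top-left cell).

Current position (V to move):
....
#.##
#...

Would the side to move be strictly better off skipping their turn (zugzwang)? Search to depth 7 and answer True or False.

zugzwang(..../#.##/#..., V) = False

ply 1, V at ..../#.##/#... | V01=-1→.#../####/#...*; V11=-1→..../####/##..
ply 2, H at .#../####/#... | H02=+1→.###/####/#...*; H21=+1→.#../####/###.; H22=+1→.#../####/#.##
ply 3: .###/####/#... is terminal -1 (V); from ..../#.##/#... depth 7
if V skipped the turn, H would face:
~ ply 1, H at ..../#.##/#... | H00=+1→##../#.##/#...*; H01=+1→.##./#.##/#...; H02=+1→..##/#.##/#...; H21=+1→..../#.##/###.; H22=+1→..../#.##/#.##
~ ply 2, V at ##../#.##/#... | V11=-1→##../####/##..*
~ ply 3, H at ##../####/##.. | H02=+1→####/####/##..*; H22=+1→##../####/####
~ ply 4: ####/####/##.. is terminal -1 (V); from ..../#.##/#... depth 7
compare (V): move=-1 vs pass=-1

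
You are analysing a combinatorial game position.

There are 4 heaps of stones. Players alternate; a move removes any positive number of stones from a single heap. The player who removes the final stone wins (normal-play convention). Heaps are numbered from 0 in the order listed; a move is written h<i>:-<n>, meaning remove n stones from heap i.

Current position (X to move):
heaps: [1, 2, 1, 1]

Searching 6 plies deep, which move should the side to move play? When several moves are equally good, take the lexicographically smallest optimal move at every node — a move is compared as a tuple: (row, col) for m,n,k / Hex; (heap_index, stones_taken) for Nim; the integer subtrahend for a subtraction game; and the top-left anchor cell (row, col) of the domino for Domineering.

ply 1, X at (1,2,1,1) | h0:-1=-1→(0,2,1,1); h1:-1=+1→(1,1,1,1)*; h1:-2=-1→(1,0,1,1); h2:-1=-1→(1,2,0,1); h3:-1=-1→(1,2,1,0)
ply 2, O at (1,1,1,1) | h0:-1=-1→(0,1,1,1)*; h1:-1=-1→(1,0,1,1); h2:-1=-1→(1,1,0,1); h3:-1=-1→(1,1,1,0)
ply 3, X at (0,1,1,1) | h1:-1=+1→(0,0,1,1)*; h2:-1=+1→(0,1,0,1); h3:-1=+1→(0,1,1,0)
ply 4, O at (0,0,1,1) | h2:-1=-1→(0,0,0,1)*; h3:-1=-1→(0,0,1,0)
ply 5, X at (0,0,0,1) | h3:-1=+1→(0,0,0,0)*
ply 6: (0,0,0,0) is terminal -1 (O); from (1,2,1,1) depth 6

X's best at [(1,2,1,1)]: h1:-1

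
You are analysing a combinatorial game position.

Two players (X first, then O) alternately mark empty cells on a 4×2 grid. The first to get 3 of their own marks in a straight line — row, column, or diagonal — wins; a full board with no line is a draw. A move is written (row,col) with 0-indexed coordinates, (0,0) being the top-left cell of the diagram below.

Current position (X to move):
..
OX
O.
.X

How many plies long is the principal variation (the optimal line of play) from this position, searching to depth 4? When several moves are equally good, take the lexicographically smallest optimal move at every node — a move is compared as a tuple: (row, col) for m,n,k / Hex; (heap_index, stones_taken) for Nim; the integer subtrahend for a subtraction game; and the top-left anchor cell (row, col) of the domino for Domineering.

ply 1, X at ../OX/O./.X | (0,0)=-1→X./OX/O./.X; (0,1)=-1→.X/OX/O./.X; (2,1)=+1→../OX/OX/.X*; (3,0)=-1→../OX/O./XX
ply 2: ../OX/OX/.X is terminal -1 (O); from ../OX/O./.X depth 4

PV length from [../OX/O./.X]: 1 ply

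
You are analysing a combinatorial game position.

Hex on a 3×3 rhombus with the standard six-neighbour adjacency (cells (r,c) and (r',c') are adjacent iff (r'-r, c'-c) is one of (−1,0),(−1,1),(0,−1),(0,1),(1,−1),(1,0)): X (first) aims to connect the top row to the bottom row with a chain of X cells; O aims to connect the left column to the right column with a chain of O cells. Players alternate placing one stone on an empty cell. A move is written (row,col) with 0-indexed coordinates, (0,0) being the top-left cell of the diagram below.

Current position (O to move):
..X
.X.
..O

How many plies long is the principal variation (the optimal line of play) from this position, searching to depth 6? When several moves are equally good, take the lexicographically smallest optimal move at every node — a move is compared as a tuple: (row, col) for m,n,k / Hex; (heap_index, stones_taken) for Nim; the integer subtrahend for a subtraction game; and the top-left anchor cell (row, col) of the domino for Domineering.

p1 O@[..X/.X./..O]: (0,0)[O.X/.X./..O]-1* (0,1)[.OX/.X./..O]-1 (1,0)[..X/OX./..O]-1 (1,2)[..X/.XO/..O]-1 (2,0)[..X/.X./O.O]-1 (2,1)[..X/.X./.OO]-1
p2 X@[O.X/.X./..O]: (0,1)[OXX/.X./..O]+1* (1,0)[O.X/XX./..O]+1 (1,2)[O.X/.XX/..O]+1 (2,0)[O.X/.X./X.O]+1 (2,1)[O.X/.X./.XO]+1
p3 O@[OXX/.X./..O]: (1,0)[OXX/OX./..O]-1* (1,2)[OXX/.XO/..O]-1 (2,0)[OXX/.X./O.O]-1 (2,1)[OXX/.X./.OO]-1
p4 X@[OXX/OX./..O]: (1,2)[OXX/OXX/..O]+1* (2,0)[OXX/OX./X.O]+1 (2,1)[OXX/OX./.XO]+1
p5 O@[OXX/OXX/..O]: (2,0)[OXX/OXX/O.O]-1* (2,1)[OXX/OXX/.OO]-1
p6 X@[OXX/OXX/O.O]: (2,1)[OXX/OXX/OXO]+1*
p7 O@[OXX/OXX/OXO] terminal -1; root [..X/.X./..O] d6

PV length from [..X/.X./..O]: 6 plies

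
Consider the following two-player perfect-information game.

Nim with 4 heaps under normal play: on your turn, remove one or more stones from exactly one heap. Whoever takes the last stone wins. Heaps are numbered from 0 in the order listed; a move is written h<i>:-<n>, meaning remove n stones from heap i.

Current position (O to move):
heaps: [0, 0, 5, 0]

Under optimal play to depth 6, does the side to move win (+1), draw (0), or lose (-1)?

value((0,0,5,0), O) = +1

ply 1, O at (0,0,5,0) | h2:-1=-1→(0,0,4,0); h2:-2=-1→(0,0,3,0); h2:-3=-1→(0,0,2,0); h2:-4=-1→(0,0,1,0); h2:-5=+1→(0,0,0,0)*
ply 2: (0,0,0,0) is terminal -1 (X); from (0,0,5,0) depth 6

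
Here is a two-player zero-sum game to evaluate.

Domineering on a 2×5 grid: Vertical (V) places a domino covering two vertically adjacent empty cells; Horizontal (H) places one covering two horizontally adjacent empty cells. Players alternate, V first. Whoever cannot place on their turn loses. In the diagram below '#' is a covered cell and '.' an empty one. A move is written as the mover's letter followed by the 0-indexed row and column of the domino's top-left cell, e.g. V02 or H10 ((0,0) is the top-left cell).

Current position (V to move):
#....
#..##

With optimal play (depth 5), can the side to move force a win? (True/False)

[#..../#..##] V move#1: V01:-1/##.../##.##, V02:+1/#.#../#.###*
[#.#../#.###] H move#2: H03:-1/#.###/#.###*
[#.###/#.###] V move#3: V01:+1/#####/#####*
[#####/#####] end (terminal -1, H#4); searched #..../#..## to 5

V winning at [#..../#..##]: True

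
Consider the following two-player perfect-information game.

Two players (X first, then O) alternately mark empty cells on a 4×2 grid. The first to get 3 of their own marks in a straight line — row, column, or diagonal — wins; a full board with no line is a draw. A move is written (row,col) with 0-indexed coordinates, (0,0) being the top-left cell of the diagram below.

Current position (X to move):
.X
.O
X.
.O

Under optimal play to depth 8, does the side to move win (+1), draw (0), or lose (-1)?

value(.X/.O/X./.O, X) = 0

p1 X@[.X/.O/X./.O]: (0,0)[XX/.O/X./.O]-1 (1,0)[.X/XO/X./.O]-1 (2,1)[.X/.O/XX/.O]+0* (3,0)[.X/.O/X./XO]-1
p2 O@[.X/.O/XX/.O]: (0,0)[OX/.O/XX/.O]+0* (1,0)[.X/OO/XX/.O]+0 (3,0)[.X/.O/XX/OO]+0
p3 X@[OX/.O/XX/.O]: (1,0)[OX/XO/XX/.O]+0* (3,0)[OX/.O/XX/XO]+0
p4 O@[OX/XO/XX/.O]: (3,0)[OX/XO/XX/OO]+0*
p5 X@[OX/XO/XX/OO] terminal +0; root [.X/.O/X./.O] d8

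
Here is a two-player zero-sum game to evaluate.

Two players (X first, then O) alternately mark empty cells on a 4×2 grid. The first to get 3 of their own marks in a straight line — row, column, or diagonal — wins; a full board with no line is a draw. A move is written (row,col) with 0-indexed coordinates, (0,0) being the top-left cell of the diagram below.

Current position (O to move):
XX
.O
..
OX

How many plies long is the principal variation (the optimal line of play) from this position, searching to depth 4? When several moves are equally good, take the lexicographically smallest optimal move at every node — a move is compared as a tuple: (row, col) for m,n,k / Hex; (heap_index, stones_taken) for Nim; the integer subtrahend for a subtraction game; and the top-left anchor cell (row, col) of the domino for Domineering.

p1 O@[XX/.O/../OX]: (1,0)[XX/OO/../OX]+0* (2,0)[XX/.O/O./OX]+0 (2,1)[XX/.O/.O/OX]+0
p2 X@[XX/OO/../OX]: (2,0)[XX/OO/X./OX]+0* (2,1)[XX/OO/.X/OX]-1
p3 O@[XX/OO/X./OX]: (2,1)[XX/OO/XO/OX]+0*
p4 X@[XX/OO/XO/OX] terminal +0; root [XX/.O/../OX] d4

PV length from [XX/.O/../OX]: 3 plies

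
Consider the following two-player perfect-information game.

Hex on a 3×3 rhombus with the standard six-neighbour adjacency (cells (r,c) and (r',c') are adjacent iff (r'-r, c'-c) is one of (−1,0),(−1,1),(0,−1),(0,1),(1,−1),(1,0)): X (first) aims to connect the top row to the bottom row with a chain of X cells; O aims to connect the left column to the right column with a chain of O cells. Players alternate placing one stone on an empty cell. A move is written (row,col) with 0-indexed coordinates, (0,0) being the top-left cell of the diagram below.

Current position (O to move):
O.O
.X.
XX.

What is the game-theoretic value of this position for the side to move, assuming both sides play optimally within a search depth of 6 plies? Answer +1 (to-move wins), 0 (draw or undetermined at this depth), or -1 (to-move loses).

value(O.O/.X./XX., O) = +1

ply 1, O at O.O/.X./XX. | (0,1)=+1→OOO/.X./XX.*; (1,0)=-1→O.O/OX./XX.; (1,2)=-1→O.O/.XO/XX.; (2,2)=-1→O.O/.X./XXO
ply 2: OOO/.X./XX. is terminal -1 (X); from O.O/.X./XX. depth 6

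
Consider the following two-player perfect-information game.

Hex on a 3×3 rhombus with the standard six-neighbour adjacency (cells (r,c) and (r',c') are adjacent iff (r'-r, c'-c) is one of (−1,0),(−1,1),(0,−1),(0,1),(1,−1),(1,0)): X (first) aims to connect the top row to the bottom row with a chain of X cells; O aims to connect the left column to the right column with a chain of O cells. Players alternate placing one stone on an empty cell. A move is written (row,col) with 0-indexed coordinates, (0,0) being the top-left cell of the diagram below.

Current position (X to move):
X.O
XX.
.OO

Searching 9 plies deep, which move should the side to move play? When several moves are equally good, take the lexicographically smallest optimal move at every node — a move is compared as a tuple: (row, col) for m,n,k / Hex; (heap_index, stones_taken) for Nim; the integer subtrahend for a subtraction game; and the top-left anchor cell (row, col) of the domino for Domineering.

X's best at [X.O/XX./.OO]: (2,0)

p1 X@[X.O/XX./.OO]: (0,1)[XXO/XX./.OO]-1 (1,2)[X.O/XXX/.OO]-1 (2,0)[X.O/XX./XOO]+1*
p2 O@[X.O/XX./XOO] terminal -1; root [X.O/XX./.OO] d9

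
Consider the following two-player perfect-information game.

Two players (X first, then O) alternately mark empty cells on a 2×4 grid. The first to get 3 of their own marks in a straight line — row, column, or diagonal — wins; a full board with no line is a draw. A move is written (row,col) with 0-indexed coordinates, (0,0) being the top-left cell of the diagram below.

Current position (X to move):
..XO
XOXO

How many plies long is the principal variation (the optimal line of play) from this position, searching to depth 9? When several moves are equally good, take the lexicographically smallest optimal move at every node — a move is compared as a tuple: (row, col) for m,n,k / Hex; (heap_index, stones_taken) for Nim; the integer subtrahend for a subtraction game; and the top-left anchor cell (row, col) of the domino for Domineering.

PV length from [..XO/XOXO]: 2 plies

[..XO/XOXO] X move#1: (0,0):+0/X.XO/XOXO*, (0,1):+0/.XXO/XOXO
[X.XO/XOXO] O move#2: (0,1):+0/XOXO/XOXO*
[XOXO/XOXO] end (terminal +0, X#3); searched ..XO/XOXO to 9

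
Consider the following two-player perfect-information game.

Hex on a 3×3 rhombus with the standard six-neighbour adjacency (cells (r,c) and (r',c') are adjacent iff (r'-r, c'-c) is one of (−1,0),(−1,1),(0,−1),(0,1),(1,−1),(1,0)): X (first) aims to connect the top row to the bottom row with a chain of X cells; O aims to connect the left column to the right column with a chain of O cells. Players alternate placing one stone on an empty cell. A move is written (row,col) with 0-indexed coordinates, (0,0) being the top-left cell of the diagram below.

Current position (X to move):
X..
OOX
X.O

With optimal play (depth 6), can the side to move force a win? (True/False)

[X../OOX/X.O] X move#1: (0,1):-1/XX./OOX/X.O*, (0,2):-1/X.X/OOX/X.O, (2,1):-1/X../OOX/XXO
[XX./OOX/X.O] O move#2: (0,2):+1/XXO/OOX/X.O*, (2,1):+1/XX./OOX/XOO
[XXO/OOX/X.O] end (terminal -1, X#3); searched X../OOX/X.O to 6

X winning at [X../OOX/X.O]: False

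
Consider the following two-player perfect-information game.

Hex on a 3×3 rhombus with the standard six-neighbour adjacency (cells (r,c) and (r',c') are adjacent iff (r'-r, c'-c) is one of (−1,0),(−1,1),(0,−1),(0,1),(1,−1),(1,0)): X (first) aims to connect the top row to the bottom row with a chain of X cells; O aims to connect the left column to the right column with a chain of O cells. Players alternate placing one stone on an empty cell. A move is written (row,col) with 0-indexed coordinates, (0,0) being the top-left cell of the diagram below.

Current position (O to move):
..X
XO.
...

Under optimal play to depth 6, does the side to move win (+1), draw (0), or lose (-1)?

value(..X/XO./..., O) = -1

ply 1, O at ..X/XO./... | (0,0)=-1→O.X/XO./...*; (0,1)=-1→.OX/XO./...; (1,2)=-1→..X/XOO/...; (2,0)=-1→..X/XO./O..; (2,1)=-1→..X/XO./.O.; (2,2)=-1→..X/XO./..O
ply 2, X at O.X/XO./... | (0,1)=+1→OXX/XO./...*; (1,2)=+1→O.X/XOX/...; (2,0)=+1→O.X/XO./X..; (2,1)=-1→O.X/XO./.X.; (2,2)=-1→O.X/XO./..X
ply 3, O at OXX/XO./... | (1,2)=-1→OXX/XOO/...*; (2,0)=-1→OXX/XO./O..; (2,1)=-1→OXX/XO./.O.; (2,2)=-1→OXX/XO./..O
ply 4, X at OXX/XOO/... | (2,0)=+1→OXX/XOO/X..*; (2,1)=-1→OXX/XOO/.X.; (2,2)=-1→OXX/XOO/..X
ply 5: OXX/XOO/X.. is terminal -1 (O); from ..X/XO./... depth 6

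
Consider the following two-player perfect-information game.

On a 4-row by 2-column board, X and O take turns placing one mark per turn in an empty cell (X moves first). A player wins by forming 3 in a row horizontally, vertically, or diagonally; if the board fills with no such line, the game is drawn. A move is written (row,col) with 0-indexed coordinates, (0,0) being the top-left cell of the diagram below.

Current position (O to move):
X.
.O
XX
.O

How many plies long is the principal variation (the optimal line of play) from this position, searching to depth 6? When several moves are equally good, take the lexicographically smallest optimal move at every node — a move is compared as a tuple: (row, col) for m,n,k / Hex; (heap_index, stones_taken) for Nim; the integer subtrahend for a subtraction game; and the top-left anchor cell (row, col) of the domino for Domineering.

p1 O@[X./.O/XX/.O]: (0,1)[XO/.O/XX/.O]-1 (1,0)[X./OO/XX/.O]+0* (3,0)[X./.O/XX/OO]-1
p2 X@[X./OO/XX/.O]: (0,1)[XX/OO/XX/.O]+0* (3,0)[X./OO/XX/XO]+0
p3 O@[XX/OO/XX/.O]: (3,0)[XX/OO/XX/OO]+0*
p4 X@[XX/OO/XX/OO] terminal +0; root [X./.O/XX/.O] d6

PV length from [X./.O/XX/.O]: 3 plies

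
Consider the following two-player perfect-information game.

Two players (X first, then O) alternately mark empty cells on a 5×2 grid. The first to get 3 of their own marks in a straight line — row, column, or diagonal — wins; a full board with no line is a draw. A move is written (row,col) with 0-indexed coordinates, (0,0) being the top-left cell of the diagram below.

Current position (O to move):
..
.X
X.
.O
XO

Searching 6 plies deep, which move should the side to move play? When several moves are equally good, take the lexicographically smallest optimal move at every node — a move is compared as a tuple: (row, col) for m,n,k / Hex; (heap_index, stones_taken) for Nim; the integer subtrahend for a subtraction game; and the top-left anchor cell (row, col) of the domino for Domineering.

p1 O@[../.X/X./.O/XO]: (0,0)[O./.X/X./.O/XO]-1 (0,1)[.O/.X/X./.O/XO]-1 (1,0)[../OX/X./.O/XO]-1 (2,1)[../.X/XO/.O/XO]+1* (3,0)[../.X/X./OO/XO]+0
p2 X@[../.X/XO/.O/XO] terminal -1; root [../.X/X./.O/XO] d6

O's best at [../.X/X./.O/XO]: (2,1)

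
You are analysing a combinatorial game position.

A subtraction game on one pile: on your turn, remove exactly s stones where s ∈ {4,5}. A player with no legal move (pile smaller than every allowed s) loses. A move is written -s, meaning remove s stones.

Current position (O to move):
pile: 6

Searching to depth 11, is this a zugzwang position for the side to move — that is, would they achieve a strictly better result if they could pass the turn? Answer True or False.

p1 O@[6]: -4[2]+1* -5[1]+1
p2 X@[2] terminal -1; root [6] d11
suppose O passes — search the same position with X to move:
pass> p1 X@[6]: -4[2]+1* -5[1]+1
pass> p2 O@[2] terminal -1; root [6] d11
for O: play +1, pass -1

zugzwang(6, O) = False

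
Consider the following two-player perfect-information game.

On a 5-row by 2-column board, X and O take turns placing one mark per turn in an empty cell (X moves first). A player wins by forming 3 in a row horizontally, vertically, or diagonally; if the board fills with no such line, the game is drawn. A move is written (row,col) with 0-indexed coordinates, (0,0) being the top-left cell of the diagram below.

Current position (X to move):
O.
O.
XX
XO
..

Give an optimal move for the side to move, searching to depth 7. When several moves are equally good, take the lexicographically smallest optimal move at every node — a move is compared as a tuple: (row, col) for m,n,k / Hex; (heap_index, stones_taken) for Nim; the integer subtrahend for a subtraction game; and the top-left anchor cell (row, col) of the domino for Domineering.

p1 X@[O./O./XX/XO/..]: (0,1)[OX/O./XX/XO/..]+1* (1,1)[O./OX/XX/XO/..]+1 (4,0)[O./O./XX/XO/X.]+1 (4,1)[O./O./XX/XO/.X]+0
p2 O@[OX/O./XX/XO/..]: (1,1)[OX/OO/XX/XO/..]-1* (4,0)[OX/O./XX/XO/O.]-1 (4,1)[OX/O./XX/XO/.O]-1
p3 X@[OX/OO/XX/XO/..]: (4,0)[OX/OO/XX/XO/X.]+1* (4,1)[OX/OO/XX/XO/.X]+0
p4 O@[OX/OO/XX/XO/X.] terminal -1; root [O./O./XX/XO/..] d7

X's best at [O./O./XX/XO/..]: (0,1)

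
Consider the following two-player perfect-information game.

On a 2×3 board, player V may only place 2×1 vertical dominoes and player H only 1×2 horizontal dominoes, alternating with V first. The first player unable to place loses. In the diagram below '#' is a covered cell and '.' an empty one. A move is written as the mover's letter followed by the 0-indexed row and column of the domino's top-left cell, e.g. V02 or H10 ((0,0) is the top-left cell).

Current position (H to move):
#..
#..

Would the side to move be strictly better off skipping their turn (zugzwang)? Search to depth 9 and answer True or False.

zugzwang(#../#.., H) = False

p1 H@[#../#..]: H01[###/#..]+1* H11[#../###]+1
p2 V@[###/#..] terminal -1; root [#../#..] d9
if H skipped the turn, V would face:
~ p1 V@[#../#..]: V01[##./##.]+1* V02[#.#/#.#]+1
~ p2 H@[##./##.] terminal -1; root [#../#..] d9
compare (H): move=+1 vs pass=-1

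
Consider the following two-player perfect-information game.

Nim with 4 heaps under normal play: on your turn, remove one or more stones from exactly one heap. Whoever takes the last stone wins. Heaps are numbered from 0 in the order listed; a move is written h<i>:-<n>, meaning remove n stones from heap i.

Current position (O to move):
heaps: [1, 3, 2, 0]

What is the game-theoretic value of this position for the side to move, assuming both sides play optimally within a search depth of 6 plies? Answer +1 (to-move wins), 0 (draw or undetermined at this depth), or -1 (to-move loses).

value((1,3,2,0), O) = -1

ply 1, O at (1,3,2,0) | h0:-1=-1→(0,3,2,0)*; h1:-1=-1→(1,2,2,0); h1:-2=-1→(1,1,2,0); h1:-3=-1→(1,0,2,0); h2:-1=-1→(1,3,1,0); h2:-2=-1→(1,3,0,0)
ply 2, X at (0,3,2,0) | h1:-1=+1→(0,2,2,0)*; h1:-2=-1→(0,1,2,0); h1:-3=-1→(0,0,2,0); h2:-1=-1→(0,3,1,0); h2:-2=-1→(0,3,0,0)
ply 3, O at (0,2,2,0) | h1:-1=-1→(0,1,2,0)*; h1:-2=-1→(0,0,2,0); h2:-1=-1→(0,2,1,0); h2:-2=-1→(0,2,0,0)
ply 4, X at (0,1,2,0) | h1:-1=-1→(0,0,2,0); h2:-1=+1→(0,1,1,0)*; h2:-2=-1→(0,1,0,0)
ply 5, O at (0,1,1,0) | h1:-1=-1→(0,0,1,0)*; h2:-1=-1→(0,1,0,0)
ply 6, X at (0,0,1,0) | h2:-1=+1→(0,0,0,0)*
ply 7: (0,0,0,0) is terminal -1 (O); from (1,3,2,0) depth 6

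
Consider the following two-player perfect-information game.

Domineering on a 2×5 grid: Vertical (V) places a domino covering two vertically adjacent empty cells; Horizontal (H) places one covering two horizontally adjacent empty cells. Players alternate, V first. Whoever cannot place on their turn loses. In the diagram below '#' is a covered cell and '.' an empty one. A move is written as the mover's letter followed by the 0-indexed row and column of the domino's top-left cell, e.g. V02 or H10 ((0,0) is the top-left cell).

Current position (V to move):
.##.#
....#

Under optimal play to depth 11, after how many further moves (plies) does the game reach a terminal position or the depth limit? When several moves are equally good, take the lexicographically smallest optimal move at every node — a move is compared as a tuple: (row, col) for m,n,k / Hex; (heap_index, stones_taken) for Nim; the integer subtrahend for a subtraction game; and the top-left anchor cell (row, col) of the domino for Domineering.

[.##.#/....#] V move#1: V00:-1/###.#/#...#*, V03:-1/.####/...##
[###.#/#...#] H move#2: H11:-1/###.#/###.#, H12:+1/###.#/#.###*
[###.#/#.###] end (terminal -1, V#3); searched .##.#/....# to 11

PV length from [.##.#/....#]: 2 plies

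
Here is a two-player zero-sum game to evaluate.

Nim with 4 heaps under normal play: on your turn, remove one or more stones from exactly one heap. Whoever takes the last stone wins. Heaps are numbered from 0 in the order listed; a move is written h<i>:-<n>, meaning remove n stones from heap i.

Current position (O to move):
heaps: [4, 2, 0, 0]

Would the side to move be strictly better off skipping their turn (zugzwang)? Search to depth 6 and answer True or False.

p1 O@[(4,2,0,0)]: h0:-1[(3,2,0,0)]-1 h0:-2[(2,2,0,0)]+1* h0:-3[(1,2,0,0)]-1 h0:-4[(0,2,0,0)]-1 h1:-1[(4,1,0,0)]-1 h1:-2[(4,0,0,0)]-1
p2 X@[(2,2,0,0)]: h0:-1[(1,2,0,0)]-1* h0:-2[(0,2,0,0)]-1 h1:-1[(2,1,0,0)]-1 h1:-2[(2,0,0,0)]-1
p3 O@[(1,2,0,0)]: h0:-1[(0,2,0,0)]-1 h1:-1[(1,1,0,0)]+1* h1:-2[(1,0,0,0)]-1
p4 X@[(1,1,0,0)]: h0:-1[(0,1,0,0)]-1* h1:-1[(1,0,0,0)]-1
p5 O@[(0,1,0,0)]: h1:-1[(0,0,0,0)]+1*
p6 X@[(0,0,0,0)] terminal -1; root [(4,2,0,0)] d6
pass branch (X moves first from the same position):
  | p1 X@[(4,2,0,0)]: h0:-1[(3,2,0,0)]-1 h0:-2[(2,2,0,0)]+1* h0:-3[(1,2,0,0)]-1 h0:-4[(0,2,0,0)]-1 h1:-1[(4,1,0,0)]-1 h1:-2[(4,0,0,0)]-1
  | p2 O@[(2,2,0,0)]: h0:-1[(1,2,0,0)]-1* h0:-2[(0,2,0,0)]-1 h1:-1[(2,1,0,0)]-1 h1:-2[(2,0,0,0)]-1
  | p3 X@[(1,2,0,0)]: h0:-1[(0,2,0,0)]-1 h1:-1[(1,1,0,0)]+1* h1:-2[(1,0,0,0)]-1
  | p4 O@[(1,1,0,0)]: h0:-1[(0,1,0,0)]-1* h1:-1[(1,0,0,0)]-1
  | p5 X@[(0,1,0,0)]: h1:-1[(0,0,0,0)]+1*
  | p6 O@[(0,0,0,0)] terminal -1; root [(4,2,0,0)] d6
O moving scores +1; O passing scores -1

zugzwang((4,2,0,0), O) = False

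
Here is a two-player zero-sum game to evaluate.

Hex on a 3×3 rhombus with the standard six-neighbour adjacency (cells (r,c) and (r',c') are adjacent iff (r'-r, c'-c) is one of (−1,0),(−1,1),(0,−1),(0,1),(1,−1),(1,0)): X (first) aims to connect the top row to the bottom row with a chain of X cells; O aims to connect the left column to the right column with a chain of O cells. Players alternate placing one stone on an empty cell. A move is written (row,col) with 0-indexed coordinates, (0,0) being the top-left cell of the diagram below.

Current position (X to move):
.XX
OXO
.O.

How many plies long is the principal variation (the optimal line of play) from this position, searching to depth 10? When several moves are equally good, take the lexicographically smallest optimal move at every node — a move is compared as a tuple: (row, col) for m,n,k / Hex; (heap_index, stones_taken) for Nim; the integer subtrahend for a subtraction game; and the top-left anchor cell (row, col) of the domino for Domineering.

PV length from [.XX/OXO/.O.]: 1 ply

[.XX/OXO/.O.] X move#1: (0,0):-1/XXX/OXO/.O., (2,0):+1/.XX/OXO/XO.*, (2,2):-1/.XX/OXO/.OX
[.XX/OXO/XO.] end (terminal -1, O#2); searched .XX/OXO/.O. to 10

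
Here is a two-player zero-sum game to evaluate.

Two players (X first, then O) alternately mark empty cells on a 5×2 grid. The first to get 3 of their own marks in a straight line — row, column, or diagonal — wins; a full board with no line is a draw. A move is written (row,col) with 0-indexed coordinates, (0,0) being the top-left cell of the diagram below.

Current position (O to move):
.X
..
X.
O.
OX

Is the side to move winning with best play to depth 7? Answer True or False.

[.X/../X./O./OX] O move#1: (0,0):-1/OX/../X./O./OX, (1,0):-1/.X/O./X./O./OX, (1,1):+0/.X/.O/X./O./OX*, (2,1):+0/.X/../XO/O./OX, (3,1):+0/.X/../X./OO/OX
[.X/.O/X./O./OX] X move#2: (0,0):+0/XX/.O/X./O./OX*, (1,0):+0/.X/XO/X./O./OX, (2,1):+0/.X/.O/XX/O./OX, (3,1):+0/.X/.O/X./OX/OX
[XX/.O/X./O./OX] O move#3: (1,0):+0/XX/OO/X./O./OX*, (2,1):-1/XX/.O/XO/O./OX, (3,1):-1/XX/.O/X./OO/OX
[XX/OO/X./O./OX] X move#4: (2,1):+0/XX/OO/XX/O./OX*, (3,1):+0/XX/OO/X./OX/OX
[XX/OO/XX/O./OX] O move#5: (3,1):+0/XX/OO/XX/OO/OX*
[XX/OO/XX/OO/OX] end (terminal +0, X#6); searched .X/../X./O./OX to 7

O winning at [.X/../X./O./OX]: False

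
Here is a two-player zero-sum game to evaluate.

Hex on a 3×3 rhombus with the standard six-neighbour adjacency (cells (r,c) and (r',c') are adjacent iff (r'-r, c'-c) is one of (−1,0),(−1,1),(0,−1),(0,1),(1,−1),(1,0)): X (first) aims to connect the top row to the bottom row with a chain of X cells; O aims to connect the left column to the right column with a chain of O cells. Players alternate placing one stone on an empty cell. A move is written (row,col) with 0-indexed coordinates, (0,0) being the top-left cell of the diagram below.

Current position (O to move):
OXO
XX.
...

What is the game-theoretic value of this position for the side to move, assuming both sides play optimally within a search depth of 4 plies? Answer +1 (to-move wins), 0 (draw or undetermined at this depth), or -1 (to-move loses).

[OXO/XX./...] O move#1: (1,2):-1/OXO/XXO/...*, (2,0):-1/OXO/XX./O.., (2,1):-1/OXO/XX./.O., (2,2):-1/OXO/XX./..O
[OXO/XXO/...] X move#2: (2,0):+1/OXO/XXO/X..*, (2,1):+1/OXO/XXO/.X., (2,2):+1/OXO/XXO/..X
[OXO/XXO/X..] end (terminal -1, O#3); searched OXO/XX./... to 4

value(OXO/XX./..., O) = -1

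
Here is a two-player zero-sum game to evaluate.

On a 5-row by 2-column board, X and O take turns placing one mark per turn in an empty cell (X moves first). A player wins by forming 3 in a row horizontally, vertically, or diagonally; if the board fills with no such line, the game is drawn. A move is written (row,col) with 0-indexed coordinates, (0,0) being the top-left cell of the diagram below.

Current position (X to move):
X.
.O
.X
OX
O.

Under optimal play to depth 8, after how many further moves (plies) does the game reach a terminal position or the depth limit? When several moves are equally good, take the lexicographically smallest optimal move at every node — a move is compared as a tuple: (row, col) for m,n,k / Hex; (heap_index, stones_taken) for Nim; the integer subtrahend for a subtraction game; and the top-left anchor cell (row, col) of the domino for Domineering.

PV length from [X./.O/.X/OX/O.]: 3 plies

ply 1, X at X./.O/.X/OX/O. | (0,1)=-1→XX/.O/.X/OX/O.; (1,0)=-1→X./XO/.X/OX/O.; (2,0)=+1→X./.O/XX/OX/O.*; (4,1)=+1→X./.O/.X/OX/OX
ply 2, O at X./.O/XX/OX/O. | (0,1)=-1→XO/.O/XX/OX/O.*; (1,0)=-1→X./OO/XX/OX/O.; (4,1)=-1→X./.O/XX/OX/OO
ply 3, X at XO/.O/XX/OX/O. | (1,0)=+1→XO/XO/XX/OX/O.*; (4,1)=+1→XO/.O/XX/OX/OX
ply 4: XO/XO/XX/OX/O. is terminal -1 (O); from X./.O/.X/OX/O. depth 8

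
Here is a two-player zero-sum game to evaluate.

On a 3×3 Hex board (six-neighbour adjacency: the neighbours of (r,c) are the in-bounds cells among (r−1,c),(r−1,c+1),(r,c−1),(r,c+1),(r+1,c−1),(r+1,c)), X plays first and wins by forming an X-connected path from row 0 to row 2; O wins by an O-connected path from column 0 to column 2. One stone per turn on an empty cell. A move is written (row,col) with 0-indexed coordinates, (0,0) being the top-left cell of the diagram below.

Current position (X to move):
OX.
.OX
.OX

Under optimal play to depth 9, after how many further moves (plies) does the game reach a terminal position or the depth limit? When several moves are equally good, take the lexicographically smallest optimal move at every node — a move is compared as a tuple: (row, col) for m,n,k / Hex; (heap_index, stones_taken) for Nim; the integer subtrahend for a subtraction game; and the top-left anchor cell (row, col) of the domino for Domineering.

[OX./.OX/.OX] X move#1: (0,2):+1/OXX/.OX/.OX*, (1,0):+1/OX./XOX/.OX, (2,0):+1/OX./.OX/XOX
[OXX/.OX/.OX] end (terminal -1, O#2); searched OX./.OX/.OX to 9

PV length from [OX./.OX/.OX]: 1 ply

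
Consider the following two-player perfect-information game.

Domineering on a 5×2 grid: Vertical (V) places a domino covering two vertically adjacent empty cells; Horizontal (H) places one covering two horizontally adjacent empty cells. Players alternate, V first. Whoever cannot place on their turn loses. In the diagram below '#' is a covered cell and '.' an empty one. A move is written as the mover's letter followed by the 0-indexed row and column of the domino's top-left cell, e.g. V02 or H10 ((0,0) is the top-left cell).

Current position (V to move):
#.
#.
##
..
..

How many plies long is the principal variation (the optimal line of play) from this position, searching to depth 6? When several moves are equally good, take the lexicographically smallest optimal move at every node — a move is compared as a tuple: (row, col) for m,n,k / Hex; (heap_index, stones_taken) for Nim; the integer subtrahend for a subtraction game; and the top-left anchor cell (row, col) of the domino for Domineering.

PV length from [#./#./##/../..]: 1 ply

p1 V@[#./#./##/../..]: V01[##/##/##/../..]-1 V30[#./#./##/#./#.]+1* V31[#./#./##/.#/.#]+1
p2 H@[#./#./##/#./#.] terminal -1; root [#./#./##/../..] d6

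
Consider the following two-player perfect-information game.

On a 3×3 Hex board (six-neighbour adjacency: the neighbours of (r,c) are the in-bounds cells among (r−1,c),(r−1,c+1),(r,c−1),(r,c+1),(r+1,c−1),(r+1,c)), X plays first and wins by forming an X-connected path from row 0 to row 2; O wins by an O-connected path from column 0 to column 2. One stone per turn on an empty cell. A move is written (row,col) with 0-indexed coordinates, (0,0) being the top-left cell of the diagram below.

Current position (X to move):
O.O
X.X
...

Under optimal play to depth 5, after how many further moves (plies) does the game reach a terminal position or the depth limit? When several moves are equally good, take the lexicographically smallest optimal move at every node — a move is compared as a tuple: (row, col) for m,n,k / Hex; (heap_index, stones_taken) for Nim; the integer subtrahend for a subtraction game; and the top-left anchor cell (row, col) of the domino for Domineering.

ply 1, X at O.O/X.X/... | (0,1)=+1→OXO/X.X/...*; (1,1)=-1→O.O/XXX/...; (2,0)=-1→O.O/X.X/X..; (2,1)=-1→O.O/X.X/.X.; (2,2)=-1→O.O/X.X/..X
ply 2, O at OXO/X.X/... | (1,1)=-1→OXO/XOX/...*; (2,0)=-1→OXO/X.X/O..; (2,1)=-1→OXO/X.X/.O.; (2,2)=-1→OXO/X.X/..O
ply 3, X at OXO/XOX/... | (2,0)=+1→OXO/XOX/X..*; (2,1)=-1→OXO/XOX/.X.; (2,2)=-1→OXO/XOX/..X
ply 4: OXO/XOX/X.. is terminal -1 (O); from O.O/X.X/... depth 5

PV length from [O.O/X.X/...]: 3 plies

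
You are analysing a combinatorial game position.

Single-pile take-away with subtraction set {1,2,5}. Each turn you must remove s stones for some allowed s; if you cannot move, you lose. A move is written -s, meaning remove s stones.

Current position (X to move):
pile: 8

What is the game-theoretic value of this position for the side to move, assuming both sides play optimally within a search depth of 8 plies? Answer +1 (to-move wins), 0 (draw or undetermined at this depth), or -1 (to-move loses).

[8] X move#1: -1:-1/7, -2:+1/6*, -5:+1/3
[6] O move#2: -1:-1/5*, -2:-1/4, -5:-1/1
[5] X move#3: -1:-1/4, -2:+1/3*, -5:+1/0
[3] O move#4: -1:-1/2*, -2:-1/1
[2] X move#5: -1:-1/1, -2:+1/0*
[0] end (terminal -1, O#6); searched 8 to 8

value(8, X) = +1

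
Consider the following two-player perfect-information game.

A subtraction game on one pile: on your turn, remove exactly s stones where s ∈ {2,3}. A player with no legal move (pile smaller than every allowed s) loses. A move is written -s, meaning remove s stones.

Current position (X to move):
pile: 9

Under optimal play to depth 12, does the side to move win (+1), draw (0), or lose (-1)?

p1 X@[9]: -2[7]-1 -3[6]+1*
p2 O@[6]: -2[4]-1* -3[3]-1
p3 X@[4]: -2[2]-1 -3[1]+1*
p4 O@[1] terminal -1; root [9] d12

value(9, X) = +1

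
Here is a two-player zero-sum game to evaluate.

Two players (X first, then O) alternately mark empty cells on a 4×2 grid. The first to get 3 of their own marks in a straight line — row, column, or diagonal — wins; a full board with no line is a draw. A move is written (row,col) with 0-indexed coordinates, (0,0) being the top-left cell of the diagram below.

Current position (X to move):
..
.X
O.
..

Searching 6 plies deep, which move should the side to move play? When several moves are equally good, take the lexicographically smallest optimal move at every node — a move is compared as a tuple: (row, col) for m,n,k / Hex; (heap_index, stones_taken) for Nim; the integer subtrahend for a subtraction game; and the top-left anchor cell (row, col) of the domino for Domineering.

X's best at [../.X/O./..]: (2,1)

p1 X@[../.X/O./..]: (0,0)[X./.X/O./..]+0 (0,1)[.X/.X/O./..]+0 (1,0)[../XX/O./..]+0 (2,1)[../.X/OX/..]+1* (3,0)[../.X/O./X.]+0 (3,1)[../.X/O./.X]+0
p2 O@[../.X/OX/..]: (0,0)[O./.X/OX/..]-1* (0,1)[.O/.X/OX/..]-1 (1,0)[../OX/OX/..]-1 (3,0)[../.X/OX/O.]-1 (3,1)[../.X/OX/.O]-1
p3 X@[O./.X/OX/..]: (0,1)[OX/.X/OX/..]+1* (1,0)[O./XX/OX/..]+1 (3,0)[O./.X/OX/X.]-1 (3,1)[O./.X/OX/.X]+1
p4 O@[OX/.X/OX/..] terminal -1; root [../.X/O./..] d6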